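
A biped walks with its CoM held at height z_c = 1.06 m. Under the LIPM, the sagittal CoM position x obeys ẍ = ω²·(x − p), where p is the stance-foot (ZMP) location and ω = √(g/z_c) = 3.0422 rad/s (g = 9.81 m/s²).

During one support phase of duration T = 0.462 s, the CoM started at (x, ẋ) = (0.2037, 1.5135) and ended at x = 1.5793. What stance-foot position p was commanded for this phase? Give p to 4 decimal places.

p = -0.1599

ωT = 3.0422·0.462 = 1.405496; cosh(ωT) = 2.161398, sinh(ωT) = 1.916153
x(T) = p + (x₀−p)·cosh(ωT) + (ẋ₀/ω)·sinh(ωT) ⇒ p·(1 − cosh) = x(T) − x₀·cosh − (ẋ₀/ω)·sinh
numerator   = 1.5793 − (0.2037)·2.161398 − (1.5135/3.0422)·1.916153 = 0.185734
denominator = 1 − 2.161398 = -1.161398
p = 0.185734 / -1.161398 = -0.1599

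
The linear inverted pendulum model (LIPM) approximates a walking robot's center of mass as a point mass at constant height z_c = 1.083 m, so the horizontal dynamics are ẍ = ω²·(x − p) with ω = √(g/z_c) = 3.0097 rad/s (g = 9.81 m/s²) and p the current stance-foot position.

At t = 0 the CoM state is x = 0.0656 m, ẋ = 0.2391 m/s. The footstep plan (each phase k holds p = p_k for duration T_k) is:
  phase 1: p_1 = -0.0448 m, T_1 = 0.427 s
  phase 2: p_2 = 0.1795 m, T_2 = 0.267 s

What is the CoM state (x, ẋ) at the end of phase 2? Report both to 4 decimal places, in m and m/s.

x = 0.6472, ẋ = 1.6983

phase 1: p=-0.0448, T=0.427, ωT=1.285142, cosh=1.945896, sinh=1.669285; start (x,ẋ)=(0.065600, 0.239100) → end (x,ẋ)=(0.302640, 1.019918)
phase 2: p=0.1795, T=0.267, ωT=0.803590, cosh=1.340632, sinh=0.892913; start (x,ẋ)=(0.302640, 1.019918) → end (x,ẋ)=(0.647173, 1.698262)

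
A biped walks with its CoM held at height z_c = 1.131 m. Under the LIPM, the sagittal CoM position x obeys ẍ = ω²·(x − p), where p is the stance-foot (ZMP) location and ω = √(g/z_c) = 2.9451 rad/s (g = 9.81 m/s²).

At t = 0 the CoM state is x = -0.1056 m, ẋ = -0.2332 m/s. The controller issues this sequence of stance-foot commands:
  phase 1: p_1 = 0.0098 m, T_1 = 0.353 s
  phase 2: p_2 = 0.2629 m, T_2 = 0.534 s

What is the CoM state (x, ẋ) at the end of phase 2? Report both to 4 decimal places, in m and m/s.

x = -1.7007, ẋ = -5.6206

phase 1: p=0.0098, T=0.353, ωT=1.039620, cosh=1.590866, sinh=1.237277; start (x,ẋ)=(-0.105600, -0.233200) → end (x,ẋ)=(-0.271756, -0.791497)
phase 2: p=0.2629, T=0.534, ωT=1.572683, cosh=2.513526, sinh=2.306038; start (x,ẋ)=(-0.271756, -0.791497) → end (x,ẋ)=(-1.700721, -5.620573)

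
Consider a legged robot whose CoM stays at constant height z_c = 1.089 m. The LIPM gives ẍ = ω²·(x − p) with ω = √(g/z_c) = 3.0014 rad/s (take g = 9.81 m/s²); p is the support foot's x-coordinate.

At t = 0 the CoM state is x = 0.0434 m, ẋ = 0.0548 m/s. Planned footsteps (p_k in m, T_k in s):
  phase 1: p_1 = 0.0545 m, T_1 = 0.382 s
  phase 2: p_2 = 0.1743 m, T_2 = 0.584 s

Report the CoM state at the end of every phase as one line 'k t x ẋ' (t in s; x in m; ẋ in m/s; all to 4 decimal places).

phase 1: p=0.0545, T=0.382, ωT=1.146535, cosh=1.732502, sinh=1.414766; start (x,ẋ)=(0.043400, 0.054800) → end (x,ẋ)=(0.061100, 0.047807)
phase 2: p=0.1743, T=0.584, ωT=1.752818, cosh=2.972062, sinh=2.798777; start (x,ẋ)=(0.061100, 0.047807) → end (x,ẋ)=(-0.117557, -0.808820)

1 0.3820 0.0611 0.0478
2 0.9660 -0.1176 -0.8088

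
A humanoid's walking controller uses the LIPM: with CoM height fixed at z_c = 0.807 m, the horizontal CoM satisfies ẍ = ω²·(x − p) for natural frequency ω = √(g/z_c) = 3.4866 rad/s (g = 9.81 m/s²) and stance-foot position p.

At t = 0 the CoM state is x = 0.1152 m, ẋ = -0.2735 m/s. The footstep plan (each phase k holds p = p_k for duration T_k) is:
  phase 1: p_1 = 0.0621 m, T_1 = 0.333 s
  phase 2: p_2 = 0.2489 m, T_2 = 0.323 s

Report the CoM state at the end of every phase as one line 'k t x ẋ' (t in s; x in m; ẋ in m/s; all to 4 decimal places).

phase 1: p=0.0621, T=0.333, ωT=1.161038, cosh=1.753203, sinh=1.440042; start (x,ẋ)=(0.115200, -0.273500) → end (x,ẋ)=(0.042234, -0.212894)
phase 2: p=0.2489, T=0.323, ωT=1.126172, cosh=1.704050, sinh=1.379778; start (x,ẋ)=(0.042234, -0.212894) → end (x,ẋ)=(-0.187520, -1.356999)

1 0.3330 0.0422 -0.2129
2 0.6560 -0.1875 -1.3570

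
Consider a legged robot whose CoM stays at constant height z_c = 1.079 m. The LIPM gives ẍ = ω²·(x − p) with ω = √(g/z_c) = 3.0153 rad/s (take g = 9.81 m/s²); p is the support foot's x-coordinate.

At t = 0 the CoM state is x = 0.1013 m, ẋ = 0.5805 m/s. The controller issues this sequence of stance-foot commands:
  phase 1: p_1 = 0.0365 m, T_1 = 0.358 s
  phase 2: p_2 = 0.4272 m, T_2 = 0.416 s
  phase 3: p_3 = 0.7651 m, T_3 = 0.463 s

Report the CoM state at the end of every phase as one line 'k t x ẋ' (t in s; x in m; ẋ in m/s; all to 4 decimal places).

phase 1: p=0.0365, T=0.358, ωT=1.079477, cosh=1.641457, sinh=1.301684; start (x,ẋ)=(0.101300, 0.580500) → end (x,ẋ)=(0.393464, 1.207204)
phase 2: p=0.4272, T=0.416, ωT=1.254365, cosh=1.895434, sinh=1.610177; start (x,ẋ)=(0.393464, 1.207204) → end (x,ẋ)=(1.007906, 2.124382)
phase 3: p=0.7651, T=0.463, ωT=1.396084, cosh=2.143458, sinh=1.895893; start (x,ẋ)=(1.007906, 2.124382) → end (x,ẋ)=(2.621265, 5.941566)

1 0.3580 0.3935 1.2072
2 0.7740 1.0079 2.1244
3 1.2370 2.6213 5.9416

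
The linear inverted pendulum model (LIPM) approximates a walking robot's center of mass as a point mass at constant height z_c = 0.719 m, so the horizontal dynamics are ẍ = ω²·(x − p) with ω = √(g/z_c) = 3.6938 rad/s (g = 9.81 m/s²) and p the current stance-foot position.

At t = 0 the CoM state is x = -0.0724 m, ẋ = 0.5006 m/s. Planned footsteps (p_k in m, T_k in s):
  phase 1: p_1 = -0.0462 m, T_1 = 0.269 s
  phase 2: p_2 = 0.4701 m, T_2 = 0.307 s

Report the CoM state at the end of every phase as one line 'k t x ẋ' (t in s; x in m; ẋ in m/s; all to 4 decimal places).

1 0.2690 0.0715 0.6560
2 0.5760 0.0340 -0.9263

phase 1: p=-0.0462, T=0.269, ωT=0.993632, cosh=1.535628, sinh=1.165399; start (x,ẋ)=(-0.072400, 0.500600) → end (x,ẋ)=(0.071507, 0.655951)
phase 2: p=0.4701, T=0.307, ωT=1.133997, cosh=1.714899, sinh=1.393154; start (x,ẋ)=(0.071507, 0.655951) → end (x,ẋ)=(0.033951, -0.926285)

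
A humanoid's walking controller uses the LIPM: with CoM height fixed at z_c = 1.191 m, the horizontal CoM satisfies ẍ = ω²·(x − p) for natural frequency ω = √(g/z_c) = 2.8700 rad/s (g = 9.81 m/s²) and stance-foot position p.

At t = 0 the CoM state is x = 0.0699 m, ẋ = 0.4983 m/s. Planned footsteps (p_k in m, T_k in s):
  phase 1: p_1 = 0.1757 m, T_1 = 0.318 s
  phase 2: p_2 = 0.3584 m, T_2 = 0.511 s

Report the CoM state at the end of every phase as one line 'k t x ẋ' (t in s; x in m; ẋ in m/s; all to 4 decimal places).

phase 1: p=0.1757, T=0.318, ωT=0.912660, cosh=1.446197, sinh=1.044742; start (x,ẋ)=(0.069900, 0.498300) → end (x,ẋ)=(0.204084, 0.403408)
phase 2: p=0.3584, T=0.511, ωT=1.466570, cosh=2.282529, sinh=2.051814; start (x,ẋ)=(0.204084, 0.403408) → end (x,ẋ)=(0.294574, 0.012072)

1 0.3180 0.2041 0.4034
2 0.8290 0.2946 0.0121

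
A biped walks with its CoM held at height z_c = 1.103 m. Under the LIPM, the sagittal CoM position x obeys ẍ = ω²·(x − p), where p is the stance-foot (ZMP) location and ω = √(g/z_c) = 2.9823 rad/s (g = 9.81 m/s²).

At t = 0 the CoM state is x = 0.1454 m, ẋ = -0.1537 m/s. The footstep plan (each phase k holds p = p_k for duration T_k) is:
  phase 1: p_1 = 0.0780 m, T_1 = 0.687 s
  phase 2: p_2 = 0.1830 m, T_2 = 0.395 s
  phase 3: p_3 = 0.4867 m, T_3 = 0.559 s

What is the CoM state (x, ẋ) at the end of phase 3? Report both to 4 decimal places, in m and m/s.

x = -0.1934, ẋ = -1.8417

phase 1: p=0.0780, T=0.687, ωT=2.048840, cosh=3.943890, sinh=3.815006; start (x,ẋ)=(0.145400, -0.153700) → end (x,ẋ)=(0.147203, 0.160667)
phase 2: p=0.1830, T=0.395, ωT=1.178009, cosh=1.777895, sinh=1.470004; start (x,ẋ)=(0.147203, 0.160667) → end (x,ẋ)=(0.198550, 0.128714)
phase 3: p=0.4867, T=0.559, ωT=1.667106, cosh=2.742804, sinh=2.554011; start (x,ẋ)=(0.198550, 0.128714) → end (x,ẋ)=(-0.193408, -1.841748)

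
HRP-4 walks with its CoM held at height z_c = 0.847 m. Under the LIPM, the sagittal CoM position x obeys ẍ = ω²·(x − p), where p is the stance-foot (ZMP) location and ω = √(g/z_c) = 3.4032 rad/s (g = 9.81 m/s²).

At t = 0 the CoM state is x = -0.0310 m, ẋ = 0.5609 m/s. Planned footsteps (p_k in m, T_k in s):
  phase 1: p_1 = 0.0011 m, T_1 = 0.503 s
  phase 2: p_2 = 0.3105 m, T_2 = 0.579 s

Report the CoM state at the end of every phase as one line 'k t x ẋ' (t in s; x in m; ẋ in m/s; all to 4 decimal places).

phase 1: p=0.0011, T=0.503, ωT=1.711810, cosh=2.859757, sinh=2.679218; start (x,ẋ)=(-0.031000, 0.560900) → end (x,ẋ)=(0.350878, 1.311353)
phase 2: p=0.3105, T=0.579, ωT=1.970453, cosh=3.656659, sinh=3.517265; start (x,ẋ)=(0.350878, 1.311353) → end (x,ẋ)=(1.813456, 5.278498)

1 0.5030 0.3509 1.3114
2 1.0820 1.8135 5.2785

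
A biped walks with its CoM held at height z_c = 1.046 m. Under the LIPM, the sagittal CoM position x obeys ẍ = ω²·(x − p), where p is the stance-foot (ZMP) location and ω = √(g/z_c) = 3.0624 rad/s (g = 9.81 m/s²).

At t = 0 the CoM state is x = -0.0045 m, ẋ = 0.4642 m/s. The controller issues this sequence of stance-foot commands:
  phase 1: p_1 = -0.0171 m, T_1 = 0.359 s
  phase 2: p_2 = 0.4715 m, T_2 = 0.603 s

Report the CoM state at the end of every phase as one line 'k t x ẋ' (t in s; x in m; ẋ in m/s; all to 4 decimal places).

phase 1: p=-0.0171, T=0.359, ωT=1.099402, cosh=1.667720, sinh=1.334649; start (x,ẋ)=(-0.004500, 0.464200) → end (x,ẋ)=(0.206220, 0.825655)
phase 2: p=0.4715, T=0.603, ωT=1.846627, cosh=3.248087, sinh=3.090318; start (x,ẋ)=(0.206220, 0.825655) → end (x,ẋ)=(0.443029, 0.171243)

1 0.3590 0.2062 0.8257
2 0.9620 0.4430 0.1712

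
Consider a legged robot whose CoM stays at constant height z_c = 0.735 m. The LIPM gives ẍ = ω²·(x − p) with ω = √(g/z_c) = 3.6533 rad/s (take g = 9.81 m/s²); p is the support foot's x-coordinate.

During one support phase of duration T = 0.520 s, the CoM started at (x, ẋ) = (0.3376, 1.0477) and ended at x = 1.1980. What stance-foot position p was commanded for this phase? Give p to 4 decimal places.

ωT = 3.6533·0.520 = 1.899716; cosh(ωT) = 3.416804, sinh(ωT) = 3.267192
x(T) = p + (x₀−p)·cosh(ωT) + (ẋ₀/ω)·sinh(ωT) ⇒ p·(1 − cosh) = x(T) − x₀·cosh − (ẋ₀/ω)·sinh
numerator   = 1.1980 − (0.3376)·3.416804 − (1.0477/3.6533)·3.267192 = -0.892484
denominator = 1 − 3.416804 = -2.416804
p = -0.892484 / -2.416804 = 0.3693

p = 0.3693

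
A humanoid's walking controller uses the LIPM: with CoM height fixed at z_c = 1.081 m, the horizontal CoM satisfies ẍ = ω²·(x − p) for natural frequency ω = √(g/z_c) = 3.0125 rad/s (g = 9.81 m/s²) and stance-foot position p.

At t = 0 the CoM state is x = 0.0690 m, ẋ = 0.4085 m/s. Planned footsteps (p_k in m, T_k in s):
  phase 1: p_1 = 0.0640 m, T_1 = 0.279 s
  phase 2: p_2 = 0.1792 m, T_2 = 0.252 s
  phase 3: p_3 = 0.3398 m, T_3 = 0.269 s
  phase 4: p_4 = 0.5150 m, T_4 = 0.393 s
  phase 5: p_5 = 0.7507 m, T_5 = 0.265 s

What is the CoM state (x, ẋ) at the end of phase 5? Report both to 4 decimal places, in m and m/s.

x = 2.1427, ẋ = 4.6302

phase 1: p=0.0640, T=0.279, ωT=0.840488, cosh=1.374498, sinh=0.942998; start (x,ẋ)=(0.069000, 0.408500) → end (x,ẋ)=(0.198745, 0.575686)
phase 2: p=0.1792, T=0.252, ωT=0.759150, cosh=1.302262, sinh=0.834198; start (x,ẋ)=(0.198745, 0.575686) → end (x,ẋ)=(0.364067, 0.798810)
phase 3: p=0.3398, T=0.269, ωT=0.810363, cosh=1.346710, sinh=0.902013; start (x,ẋ)=(0.364067, 0.798810) → end (x,ẋ)=(0.611663, 1.141706)
phase 4: p=0.5150, T=0.393, ωT=1.183913, cosh=1.786605, sinh=1.480527; start (x,ẋ)=(0.611663, 1.141706) → end (x,ẋ)=(1.248803, 2.470903)
phase 5: p=0.7507, T=0.265, ωT=0.798313, cosh=1.335938, sinh=0.885850; start (x,ẋ)=(1.248803, 2.470903) → end (x,ẋ)=(2.142724, 4.630223)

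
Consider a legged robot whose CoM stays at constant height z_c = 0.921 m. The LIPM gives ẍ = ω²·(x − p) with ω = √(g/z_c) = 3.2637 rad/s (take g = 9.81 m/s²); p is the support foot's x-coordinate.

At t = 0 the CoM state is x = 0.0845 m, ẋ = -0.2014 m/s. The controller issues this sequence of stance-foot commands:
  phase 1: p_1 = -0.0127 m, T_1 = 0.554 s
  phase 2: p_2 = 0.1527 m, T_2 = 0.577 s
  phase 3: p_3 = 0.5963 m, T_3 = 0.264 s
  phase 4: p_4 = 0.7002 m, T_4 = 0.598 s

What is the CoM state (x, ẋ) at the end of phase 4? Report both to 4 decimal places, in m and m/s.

x = -0.5866, ẋ = -4.0605

phase 1: p=-0.0127, T=0.554, ωT=1.808090, cosh=3.131377, sinh=2.967410; start (x,ẋ)=(0.084500, -0.201400) → end (x,ẋ)=(0.108554, 0.310697)
phase 2: p=0.1527, T=0.577, ωT=1.883155, cosh=3.363161, sinh=3.211052; start (x,ẋ)=(0.108554, 0.310697) → end (x,ẋ)=(0.309914, 0.582274)
phase 3: p=0.5963, T=0.264, ωT=0.861617, cosh=1.394732, sinh=0.972253; start (x,ẋ)=(0.309914, 0.582274) → end (x,ẋ)=(0.370327, -0.096629)
phase 4: p=0.7002, T=0.598, ωT=1.951693, cosh=3.591314, sinh=3.449280; start (x,ẋ)=(0.370327, -0.096629) → end (x,ẋ)=(-0.586602, -4.060545)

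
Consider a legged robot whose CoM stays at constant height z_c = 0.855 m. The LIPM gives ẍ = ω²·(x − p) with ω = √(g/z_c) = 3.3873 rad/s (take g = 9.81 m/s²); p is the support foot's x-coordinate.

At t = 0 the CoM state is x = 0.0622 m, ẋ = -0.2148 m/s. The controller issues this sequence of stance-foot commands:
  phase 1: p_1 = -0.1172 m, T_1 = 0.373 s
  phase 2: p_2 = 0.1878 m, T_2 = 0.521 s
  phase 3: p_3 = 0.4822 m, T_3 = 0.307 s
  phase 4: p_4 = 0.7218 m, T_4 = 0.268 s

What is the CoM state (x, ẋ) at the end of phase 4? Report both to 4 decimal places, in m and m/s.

x = 1.4771, ẋ = 3.0476

phase 1: p=-0.1172, T=0.373, ωT=1.263463, cosh=1.910162, sinh=1.627489; start (x,ẋ)=(0.062200, -0.214800) → end (x,ẋ)=(0.122279, 0.578692)
phase 2: p=0.1878, T=0.521, ωT=1.764783, cosh=3.005765, sinh=2.834541; start (x,ẋ)=(0.122279, 0.578692) → end (x,ẋ)=(0.475116, 1.110313)
phase 3: p=0.4822, T=0.307, ωT=1.039901, cosh=1.591213, sinh=1.237724; start (x,ẋ)=(0.475116, 1.110313) → end (x,ẋ)=(0.876637, 1.737044)
phase 4: p=0.7218, T=0.268, ωT=0.907796, cosh=1.441133, sinh=1.037721; start (x,ẋ)=(0.876637, 1.737044) → end (x,ẋ)=(1.477096, 3.047577)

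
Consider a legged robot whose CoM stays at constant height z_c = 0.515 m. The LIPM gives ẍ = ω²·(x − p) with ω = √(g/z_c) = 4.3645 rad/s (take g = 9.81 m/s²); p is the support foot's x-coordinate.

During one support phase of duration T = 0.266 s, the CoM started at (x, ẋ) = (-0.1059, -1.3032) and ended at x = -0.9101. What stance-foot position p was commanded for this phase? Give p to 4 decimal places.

ωT = 4.3645·0.266 = 1.160957; cosh(ωT) = 1.753087, sinh(ωT) = 1.439901
x(T) = p + (x₀−p)·cosh(ωT) + (ẋ₀/ω)·sinh(ωT) ⇒ p·(1 − cosh) = x(T) − x₀·cosh − (ẋ₀/ω)·sinh
numerator   = -0.9101 − (-0.1059)·1.753087 − (-1.3032/4.3645)·1.439901 = -0.294507
denominator = 1 − 1.753087 = -0.753087
p = -0.294507 / -0.753087 = 0.3911

p = 0.3911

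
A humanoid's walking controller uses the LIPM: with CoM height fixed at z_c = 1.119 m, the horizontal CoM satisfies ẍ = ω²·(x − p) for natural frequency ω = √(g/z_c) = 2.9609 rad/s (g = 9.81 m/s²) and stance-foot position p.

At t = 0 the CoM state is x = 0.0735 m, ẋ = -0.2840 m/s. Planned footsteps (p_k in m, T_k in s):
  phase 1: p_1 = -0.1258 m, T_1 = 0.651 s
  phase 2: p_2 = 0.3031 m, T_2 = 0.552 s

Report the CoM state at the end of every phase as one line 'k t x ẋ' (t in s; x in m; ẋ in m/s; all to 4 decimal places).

1 0.6510 0.2509 0.9883
2 1.2030 0.9873 2.2488

phase 1: p=-0.1258, T=0.651, ωT=1.927546, cosh=3.509064, sinh=3.363559; start (x,ẋ)=(0.073500, -0.284000) → end (x,ẋ)=(0.250935, 0.988287)
phase 2: p=0.3031, T=0.552, ωT=1.634417, cosh=2.660767, sinh=2.465701; start (x,ẋ)=(0.250935, 0.988287) → end (x,ẋ)=(0.987300, 2.248758)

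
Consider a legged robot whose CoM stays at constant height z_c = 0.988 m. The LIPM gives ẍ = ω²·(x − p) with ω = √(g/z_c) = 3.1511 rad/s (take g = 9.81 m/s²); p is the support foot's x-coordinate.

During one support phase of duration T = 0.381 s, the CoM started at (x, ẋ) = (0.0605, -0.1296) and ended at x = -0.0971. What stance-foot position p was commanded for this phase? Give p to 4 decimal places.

ωT = 3.1511·0.381 = 1.200569; cosh(ωT) = 1.811515, sinh(ωT) = 1.510492
x(T) = p + (x₀−p)·cosh(ωT) + (ẋ₀/ω)·sinh(ωT) ⇒ p·(1 − cosh) = x(T) − x₀·cosh − (ẋ₀/ω)·sinh
numerator   = -0.0971 − (0.0605)·1.811515 − (-0.1296/3.1511)·1.510492 = -0.144572
denominator = 1 − 1.811515 = -0.811515
p = -0.144572 / -0.811515 = 0.1782

p = 0.1782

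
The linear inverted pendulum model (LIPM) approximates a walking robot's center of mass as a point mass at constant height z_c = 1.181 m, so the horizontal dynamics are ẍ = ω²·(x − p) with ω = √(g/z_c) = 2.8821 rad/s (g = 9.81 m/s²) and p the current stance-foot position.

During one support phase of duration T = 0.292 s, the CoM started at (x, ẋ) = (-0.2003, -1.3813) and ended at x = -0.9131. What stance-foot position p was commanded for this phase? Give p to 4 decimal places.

ωT = 2.8821·0.292 = 0.841573; cosh(ωT) = 1.375523, sinh(ωT) = 0.944491
x(T) = p + (x₀−p)·cosh(ωT) + (ẋ₀/ω)·sinh(ωT) ⇒ p·(1 − cosh) = x(T) − x₀·cosh − (ẋ₀/ω)·sinh
numerator   = -0.9131 − (-0.2003)·1.375523 − (-1.3813/2.8821)·0.944491 = -0.184918
denominator = 1 − 1.375523 = -0.375523
p = -0.184918 / -0.375523 = 0.4924

p = 0.4924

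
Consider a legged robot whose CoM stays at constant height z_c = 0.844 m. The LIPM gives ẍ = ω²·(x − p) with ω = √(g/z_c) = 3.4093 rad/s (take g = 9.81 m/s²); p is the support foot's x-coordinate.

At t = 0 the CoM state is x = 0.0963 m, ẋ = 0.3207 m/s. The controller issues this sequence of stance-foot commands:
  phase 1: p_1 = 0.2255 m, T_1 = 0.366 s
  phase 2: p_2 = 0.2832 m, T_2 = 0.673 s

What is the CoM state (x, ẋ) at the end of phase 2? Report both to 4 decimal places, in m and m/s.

phase 1: p=0.2255, T=0.366, ωT=1.247804, cosh=1.884910, sinh=1.597776; start (x,ẋ)=(0.096300, 0.320700) → end (x,ẋ)=(0.132266, -0.099300)
phase 2: p=0.2832, T=0.673, ωT=2.294459, cosh=5.009942, sinh=4.909126; start (x,ẋ)=(0.132266, -0.099300) → end (x,ẋ)=(-0.615953, -3.023616)

x = -0.6160, ẋ = -3.0236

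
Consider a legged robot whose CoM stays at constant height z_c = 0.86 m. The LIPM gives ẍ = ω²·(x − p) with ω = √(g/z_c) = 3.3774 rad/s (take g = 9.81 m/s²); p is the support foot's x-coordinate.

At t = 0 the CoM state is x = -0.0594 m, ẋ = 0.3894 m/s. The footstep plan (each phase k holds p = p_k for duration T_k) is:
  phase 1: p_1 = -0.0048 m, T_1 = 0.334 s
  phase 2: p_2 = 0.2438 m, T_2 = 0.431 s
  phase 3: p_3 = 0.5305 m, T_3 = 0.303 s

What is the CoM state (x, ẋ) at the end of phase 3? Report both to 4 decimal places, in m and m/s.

phase 1: p=-0.0048, T=0.334, ωT=1.128052, cosh=1.706647, sinh=1.382984; start (x,ẋ)=(-0.059400, 0.389400) → end (x,ẋ)=(0.061469, 0.409538)
phase 2: p=0.2438, T=0.431, ωT=1.455659, cosh=2.260278, sinh=2.027032; start (x,ẋ)=(0.061469, 0.409538) → end (x,ẋ)=(0.077476, -0.322584)
phase 3: p=0.5305, T=0.303, ωT=1.023352, cosh=1.570947, sinh=1.211559; start (x,ẋ)=(0.077476, -0.322584) → end (x,ẋ)=(-0.296896, -2.360500)

x = -0.2969, ẋ = -2.3605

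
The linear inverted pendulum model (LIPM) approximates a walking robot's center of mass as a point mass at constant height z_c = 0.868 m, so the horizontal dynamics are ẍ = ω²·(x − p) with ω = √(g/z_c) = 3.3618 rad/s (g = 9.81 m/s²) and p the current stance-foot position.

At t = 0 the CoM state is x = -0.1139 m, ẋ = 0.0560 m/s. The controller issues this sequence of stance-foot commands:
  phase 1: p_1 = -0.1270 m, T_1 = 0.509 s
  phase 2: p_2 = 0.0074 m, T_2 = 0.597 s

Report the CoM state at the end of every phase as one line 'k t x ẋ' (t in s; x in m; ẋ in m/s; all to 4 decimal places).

phase 1: p=-0.1270, T=0.509, ωT=1.711156, cosh=2.858007, sinh=2.677350; start (x,ẋ)=(-0.113900, 0.056000) → end (x,ẋ)=(-0.044961, 0.277958)
phase 2: p=0.0074, T=0.597, ωT=2.006995, cosh=3.787656, sinh=3.653264; start (x,ẋ)=(-0.044961, 0.277958) → end (x,ẋ)=(0.111129, 0.409729)

1 0.5090 -0.0450 0.2780
2 1.1060 0.1111 0.4097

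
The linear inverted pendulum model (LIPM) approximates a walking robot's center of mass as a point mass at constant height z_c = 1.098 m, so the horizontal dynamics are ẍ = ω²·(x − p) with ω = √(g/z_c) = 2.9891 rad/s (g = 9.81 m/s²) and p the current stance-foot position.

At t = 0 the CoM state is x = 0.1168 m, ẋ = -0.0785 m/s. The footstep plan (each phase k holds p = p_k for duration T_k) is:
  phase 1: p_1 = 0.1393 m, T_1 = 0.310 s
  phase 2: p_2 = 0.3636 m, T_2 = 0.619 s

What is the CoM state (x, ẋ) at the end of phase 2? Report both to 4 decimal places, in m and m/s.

x = -0.7591, ẋ = -3.2512

phase 1: p=0.1393, T=0.310, ωT=0.926621, cosh=1.460924, sinh=1.065035; start (x,ẋ)=(0.116800, -0.078500) → end (x,ẋ)=(0.078459, -0.186311)
phase 2: p=0.3636, T=0.619, ωT=1.850253, cosh=3.259313, sinh=3.102115; start (x,ẋ)=(0.078459, -0.186311) → end (x,ẋ)=(-0.759119, -3.251224)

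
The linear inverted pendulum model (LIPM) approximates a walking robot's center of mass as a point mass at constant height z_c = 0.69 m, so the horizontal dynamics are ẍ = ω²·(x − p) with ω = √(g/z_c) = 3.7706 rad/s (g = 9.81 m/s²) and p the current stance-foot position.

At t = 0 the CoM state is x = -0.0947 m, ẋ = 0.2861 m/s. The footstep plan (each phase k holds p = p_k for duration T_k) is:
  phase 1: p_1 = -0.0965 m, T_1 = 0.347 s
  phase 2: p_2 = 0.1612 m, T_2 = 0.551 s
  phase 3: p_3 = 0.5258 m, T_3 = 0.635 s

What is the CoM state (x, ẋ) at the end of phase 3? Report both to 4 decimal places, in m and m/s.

phase 1: p=-0.0965, T=0.347, ωT=1.308398, cosh=1.985247, sinh=1.714995; start (x,ẋ)=(-0.094700, 0.286100) → end (x,ẋ)=(0.037201, 0.579619)
phase 2: p=0.1612, T=0.551, ωT=2.077601, cosh=4.055258, sinh=3.930028; start (x,ẋ)=(0.037201, 0.579619) → end (x,ẋ)=(0.262480, 0.513022)
phase 3: p=0.5258, T=0.635, ωT=2.394331, cosh=5.526048, sinh=5.434815; start (x,ẋ)=(0.262480, 0.513022) → end (x,ẋ)=(-0.189869, -2.561114)

x = -0.1899, ẋ = -2.5611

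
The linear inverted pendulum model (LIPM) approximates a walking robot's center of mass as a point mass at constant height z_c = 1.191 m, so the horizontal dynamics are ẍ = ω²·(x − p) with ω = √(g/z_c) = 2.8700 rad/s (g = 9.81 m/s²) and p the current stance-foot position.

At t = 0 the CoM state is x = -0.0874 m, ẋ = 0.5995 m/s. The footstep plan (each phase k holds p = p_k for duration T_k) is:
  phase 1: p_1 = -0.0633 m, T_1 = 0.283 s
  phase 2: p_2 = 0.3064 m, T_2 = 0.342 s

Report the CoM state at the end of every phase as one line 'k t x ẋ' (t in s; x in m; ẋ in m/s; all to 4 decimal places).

1 0.2830 0.0931 0.7458
2 0.6250 0.2799 0.4329

phase 1: p=-0.0633, T=0.283, ωT=0.812210, cosh=1.348379, sinh=0.904503; start (x,ẋ)=(-0.087400, 0.599500) → end (x,ẋ)=(0.093141, 0.745791)
phase 2: p=0.3064, T=0.342, ωT=0.981540, cosh=1.521648, sinh=1.146915; start (x,ẋ)=(0.093141, 0.745791) → end (x,ẋ)=(0.279929, 0.432859)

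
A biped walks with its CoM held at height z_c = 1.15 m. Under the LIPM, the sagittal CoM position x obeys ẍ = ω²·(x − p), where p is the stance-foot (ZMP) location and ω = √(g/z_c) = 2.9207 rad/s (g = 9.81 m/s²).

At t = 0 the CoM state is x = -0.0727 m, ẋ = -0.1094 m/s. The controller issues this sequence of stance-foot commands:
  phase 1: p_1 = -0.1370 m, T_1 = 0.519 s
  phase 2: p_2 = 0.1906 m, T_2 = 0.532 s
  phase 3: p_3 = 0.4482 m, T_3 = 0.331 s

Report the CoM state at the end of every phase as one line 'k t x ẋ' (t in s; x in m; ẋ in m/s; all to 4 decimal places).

1 0.5190 -0.0647 0.1459
2 1.0510 -0.3273 -1.3242
3 1.3820 -1.2287 -4.5399

phase 1: p=-0.1370, T=0.519, ωT=1.515843, cosh=2.386441, sinh=2.166818; start (x,ẋ)=(-0.072700, -0.109400) → end (x,ẋ)=(-0.064714, 0.145854)
phase 2: p=0.1906, T=0.532, ωT=1.553812, cosh=2.470453, sinh=2.259013; start (x,ẋ)=(-0.064714, 0.145854) → end (x,ẋ)=(-0.327330, -1.324210)
phase 3: p=0.4482, T=0.331, ωT=0.966752, cosh=1.504853, sinh=1.124537; start (x,ẋ)=(-0.327330, -1.324210) → end (x,ẋ)=(-1.228710, -4.539919)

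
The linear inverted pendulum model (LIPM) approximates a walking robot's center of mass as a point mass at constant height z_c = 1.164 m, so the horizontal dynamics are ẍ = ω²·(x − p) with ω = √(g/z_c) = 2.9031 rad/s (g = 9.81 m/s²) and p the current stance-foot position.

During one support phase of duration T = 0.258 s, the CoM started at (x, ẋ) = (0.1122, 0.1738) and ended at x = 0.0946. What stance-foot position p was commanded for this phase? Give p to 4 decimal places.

ωT = 2.9031·0.258 = 0.749000; cosh(ωT) = 1.293861, sinh(ωT) = 0.821022
x(T) = p + (x₀−p)·cosh(ωT) + (ẋ₀/ω)·sinh(ωT) ⇒ p·(1 − cosh) = x(T) − x₀·cosh − (ẋ₀/ω)·sinh
numerator   = 0.0946 − (0.1122)·1.293861 − (0.1738/2.9031)·0.821022 = -0.099723
denominator = 1 − 1.293861 = -0.293861
p = -0.099723 / -0.293861 = 0.3394

p = 0.3394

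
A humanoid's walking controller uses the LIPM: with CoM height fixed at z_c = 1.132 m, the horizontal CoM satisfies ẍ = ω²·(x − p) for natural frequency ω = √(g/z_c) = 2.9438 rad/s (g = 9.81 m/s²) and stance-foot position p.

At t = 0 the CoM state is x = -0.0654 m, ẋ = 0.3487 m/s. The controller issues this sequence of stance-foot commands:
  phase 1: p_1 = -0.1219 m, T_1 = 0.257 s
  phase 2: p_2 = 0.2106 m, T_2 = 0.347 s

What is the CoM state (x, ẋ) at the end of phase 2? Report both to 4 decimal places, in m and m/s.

x = 0.2015, ẋ = 0.3564

phase 1: p=-0.1219, T=0.257, ωT=0.756557, cosh=1.300103, sinh=0.830823; start (x,ẋ)=(-0.065400, 0.348700) → end (x,ẋ)=(0.049969, 0.591532)
phase 2: p=0.2106, T=0.347, ωT=1.021499, cosh=1.568704, sinh=1.208649; start (x,ẋ)=(0.049969, 0.591532) → end (x,ẋ)=(0.201485, 0.356410)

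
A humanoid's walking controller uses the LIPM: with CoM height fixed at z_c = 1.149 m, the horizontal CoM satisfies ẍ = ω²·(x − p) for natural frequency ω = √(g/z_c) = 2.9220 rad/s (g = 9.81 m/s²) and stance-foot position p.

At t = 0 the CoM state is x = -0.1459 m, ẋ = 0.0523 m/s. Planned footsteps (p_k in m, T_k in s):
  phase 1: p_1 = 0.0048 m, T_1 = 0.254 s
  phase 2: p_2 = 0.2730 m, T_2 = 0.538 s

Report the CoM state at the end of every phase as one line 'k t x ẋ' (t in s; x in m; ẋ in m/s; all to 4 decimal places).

1 0.2540 -0.1748 -0.2903
2 0.7920 -1.0808 -3.7445

phase 1: p=0.0048, T=0.254, ωT=0.742188, cosh=1.288299, sinh=0.812228; start (x,ẋ)=(-0.145900, 0.052300) → end (x,ẋ)=(-0.174809, -0.290283)
phase 2: p=0.2730, T=0.538, ωT=1.572036, cosh=2.512033, sinh=2.304411; start (x,ẋ)=(-0.174809, -0.290283) → end (x,ẋ)=(-1.080840, -3.744516)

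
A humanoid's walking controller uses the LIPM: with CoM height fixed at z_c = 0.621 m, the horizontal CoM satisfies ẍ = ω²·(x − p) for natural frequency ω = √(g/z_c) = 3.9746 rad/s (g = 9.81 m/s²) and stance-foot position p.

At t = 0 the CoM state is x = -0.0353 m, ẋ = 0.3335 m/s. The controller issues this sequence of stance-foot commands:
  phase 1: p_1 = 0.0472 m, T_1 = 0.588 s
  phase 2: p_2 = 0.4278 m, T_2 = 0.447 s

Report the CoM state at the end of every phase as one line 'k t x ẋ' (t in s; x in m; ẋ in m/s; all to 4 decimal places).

phase 1: p=0.0472, T=0.588, ωT=2.337065, cosh=5.223711, sinh=5.127100; start (x,ẋ)=(-0.035300, 0.333500) → end (x,ẋ)=(0.046448, 0.060908)
phase 2: p=0.4278, T=0.447, ωT=1.776646, cosh=3.039603, sinh=2.870399; start (x,ẋ)=(0.046448, 0.060908) → end (x,ẋ)=(-0.687373, -4.165593)

1 0.5880 0.0464 0.0609
2 1.0350 -0.6874 -4.1656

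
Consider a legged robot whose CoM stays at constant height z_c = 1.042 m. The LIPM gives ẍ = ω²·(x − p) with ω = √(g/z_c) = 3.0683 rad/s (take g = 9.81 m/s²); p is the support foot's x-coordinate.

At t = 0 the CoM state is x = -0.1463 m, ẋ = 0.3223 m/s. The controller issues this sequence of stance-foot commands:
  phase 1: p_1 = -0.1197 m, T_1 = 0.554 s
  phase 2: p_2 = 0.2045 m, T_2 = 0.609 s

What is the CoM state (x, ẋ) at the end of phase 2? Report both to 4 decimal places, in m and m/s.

x = 0.5182, ẋ = 1.1273

phase 1: p=-0.1197, T=0.554, ωT=1.699838, cosh=2.827887, sinh=2.645174; start (x,ẋ)=(-0.146300, 0.322300) → end (x,ẋ)=(0.082932, 0.695538)
phase 2: p=0.2045, T=0.609, ωT=1.868595, cosh=3.316763, sinh=3.162422; start (x,ẋ)=(0.082932, 0.695538) → end (x,ẋ)=(0.518162, 1.127330)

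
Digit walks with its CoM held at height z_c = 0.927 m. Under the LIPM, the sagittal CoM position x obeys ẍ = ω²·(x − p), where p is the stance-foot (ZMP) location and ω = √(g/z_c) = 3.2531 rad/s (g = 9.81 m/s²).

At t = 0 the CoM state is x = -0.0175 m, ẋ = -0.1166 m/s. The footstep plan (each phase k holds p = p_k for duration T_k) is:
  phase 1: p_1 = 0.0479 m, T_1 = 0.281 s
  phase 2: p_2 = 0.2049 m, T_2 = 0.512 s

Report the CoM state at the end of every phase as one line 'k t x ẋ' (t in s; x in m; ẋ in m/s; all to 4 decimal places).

phase 1: p=0.0479, T=0.281, ωT=0.914121, cosh=1.447725, sinh=1.046857; start (x,ẋ)=(-0.017500, -0.116600) → end (x,ẋ)=(-0.084303, -0.391526)
phase 2: p=0.2049, T=0.512, ωT=1.665587, cosh=2.738929, sinh=2.549849; start (x,ẋ)=(-0.084303, -0.391526) → end (x,ẋ)=(-0.894094, -3.471281)

1 0.2810 -0.0843 -0.3915
2 0.7930 -0.8941 -3.4713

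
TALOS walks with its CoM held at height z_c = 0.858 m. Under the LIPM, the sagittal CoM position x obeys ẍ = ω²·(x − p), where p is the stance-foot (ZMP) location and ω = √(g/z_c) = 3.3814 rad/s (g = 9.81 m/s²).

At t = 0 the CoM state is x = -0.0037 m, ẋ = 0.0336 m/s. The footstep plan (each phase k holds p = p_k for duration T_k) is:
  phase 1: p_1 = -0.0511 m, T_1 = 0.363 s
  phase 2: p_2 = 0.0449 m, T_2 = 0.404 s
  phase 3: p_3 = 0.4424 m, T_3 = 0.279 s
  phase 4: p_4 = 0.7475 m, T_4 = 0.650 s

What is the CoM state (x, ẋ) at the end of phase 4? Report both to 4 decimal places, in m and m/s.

x = -0.7314, ẋ = -4.8248

phase 1: p=-0.0511, T=0.363, ωT=1.227448, cosh=1.852775, sinh=1.559735; start (x,ẋ)=(-0.003700, 0.033600) → end (x,ẋ)=(0.052220, 0.312245)
phase 2: p=0.0449, T=0.404, ωT=1.366086, cosh=2.087540, sinh=1.832436; start (x,ẋ)=(0.052220, 0.312245) → end (x,ẋ)=(0.229392, 0.697181)
phase 3: p=0.4424, T=0.279, ωT=0.943411, cosh=1.479013, sinh=1.089715; start (x,ẋ)=(0.229392, 0.697181) → end (x,ẋ)=(0.352037, 0.246256)
phase 4: p=0.7475, T=0.650, ωT=2.197910, cosh=4.558603, sinh=4.447568; start (x,ẋ)=(0.352037, 0.246256) → end (x,ẋ)=(-0.731357, -4.824786)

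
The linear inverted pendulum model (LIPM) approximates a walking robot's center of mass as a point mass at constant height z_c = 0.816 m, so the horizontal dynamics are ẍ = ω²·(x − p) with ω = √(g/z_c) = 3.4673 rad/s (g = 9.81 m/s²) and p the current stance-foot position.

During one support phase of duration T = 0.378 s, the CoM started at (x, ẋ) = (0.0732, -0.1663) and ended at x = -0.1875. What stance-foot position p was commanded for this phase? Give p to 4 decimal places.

ωT = 3.4673·0.378 = 1.310639; cosh(ωT) = 1.989096, sinh(ωT) = 1.719448
x(T) = p + (x₀−p)·cosh(ωT) + (ẋ₀/ω)·sinh(ωT) ⇒ p·(1 − cosh) = x(T) − x₀·cosh − (ẋ₀/ω)·sinh
numerator   = -0.1875 − (0.0732)·1.989096 − (-0.1663/3.4673)·1.719448 = -0.250633
denominator = 1 − 1.989096 = -0.989096
p = -0.250633 / -0.989096 = 0.2534

p = 0.2534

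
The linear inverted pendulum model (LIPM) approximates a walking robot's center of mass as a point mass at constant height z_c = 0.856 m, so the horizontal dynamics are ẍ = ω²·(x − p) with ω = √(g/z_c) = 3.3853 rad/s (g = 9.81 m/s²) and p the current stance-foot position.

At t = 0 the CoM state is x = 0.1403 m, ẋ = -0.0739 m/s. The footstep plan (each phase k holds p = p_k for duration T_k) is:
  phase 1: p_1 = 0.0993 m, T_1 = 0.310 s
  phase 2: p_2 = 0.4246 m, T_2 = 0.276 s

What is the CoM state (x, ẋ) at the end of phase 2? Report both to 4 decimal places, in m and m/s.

phase 1: p=0.0993, T=0.310, ωT=1.049443, cosh=1.603096, sinh=1.252964; start (x,ẋ)=(0.140300, -0.073900) → end (x,ẋ)=(0.137675, 0.055439)
phase 2: p=0.4246, T=0.276, ωT=0.934343, cosh=1.469192, sinh=1.076348; start (x,ẋ)=(0.137675, 0.055439) → end (x,ẋ)=(0.020679, -0.964035)

x = 0.0207, ẋ = -0.9640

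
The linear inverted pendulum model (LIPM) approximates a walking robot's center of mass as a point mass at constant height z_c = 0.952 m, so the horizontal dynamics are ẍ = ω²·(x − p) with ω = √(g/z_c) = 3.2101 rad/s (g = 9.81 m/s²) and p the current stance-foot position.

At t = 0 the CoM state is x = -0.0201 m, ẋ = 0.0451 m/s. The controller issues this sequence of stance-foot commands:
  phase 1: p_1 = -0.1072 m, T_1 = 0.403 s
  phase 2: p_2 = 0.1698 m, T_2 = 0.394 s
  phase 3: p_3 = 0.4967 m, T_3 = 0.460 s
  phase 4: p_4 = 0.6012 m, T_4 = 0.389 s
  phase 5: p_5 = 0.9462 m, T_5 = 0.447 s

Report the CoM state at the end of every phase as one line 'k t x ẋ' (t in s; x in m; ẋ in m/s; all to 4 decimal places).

1 0.4030 0.0872 0.5598
2 0.7970 0.2961 0.6384
3 1.2570 0.4474 0.1345
4 1.6460 0.3780 -0.5361
5 2.0930 -0.6452 -4.8018

phase 1: p=-0.1072, T=0.403, ωT=1.293670, cosh=1.960203, sinh=1.685941; start (x,ẋ)=(-0.020100, 0.045100) → end (x,ẋ)=(0.087220, 0.559794)
phase 2: p=0.1698, T=0.394, ωT=1.264779, cosh=1.912306, sinh=1.630005; start (x,ẋ)=(0.087220, 0.559794) → end (x,ẋ)=(0.296131, 0.638400)
phase 3: p=0.4967, T=0.460, ωT=1.476646, cosh=2.303319, sinh=2.074917; start (x,ẋ)=(0.296131, 0.638400) → end (x,ẋ)=(0.447369, 0.134510)
phase 4: p=0.6012, T=0.389, ωT=1.248729, cosh=1.886389, sinh=1.599520; start (x,ẋ)=(0.447369, 0.134510) → end (x,ẋ)=(0.378037, -0.536128)
phase 5: p=0.9462, T=0.447, ωT=1.434915, cosh=2.218711, sinh=1.980576; start (x,ẋ)=(0.378037, -0.536128) → end (x,ẋ)=(-0.645171, -4.801804)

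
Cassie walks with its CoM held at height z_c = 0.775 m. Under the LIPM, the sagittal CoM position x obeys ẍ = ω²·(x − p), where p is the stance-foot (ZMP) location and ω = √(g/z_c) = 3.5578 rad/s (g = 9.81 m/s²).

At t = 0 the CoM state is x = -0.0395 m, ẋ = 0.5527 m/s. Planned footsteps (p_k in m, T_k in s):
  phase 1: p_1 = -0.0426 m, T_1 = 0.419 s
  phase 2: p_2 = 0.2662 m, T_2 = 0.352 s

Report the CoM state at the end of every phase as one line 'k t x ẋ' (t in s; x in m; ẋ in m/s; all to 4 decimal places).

1 0.4190 0.2920 1.3126
2 0.7710 0.9077 2.6312

phase 1: p=-0.0426, T=0.419, ωT=1.490718, cosh=2.332747, sinh=2.107536; start (x,ẋ)=(-0.039500, 0.552700) → end (x,ẋ)=(0.292035, 1.312554)
phase 2: p=0.2662, T=0.352, ωT=1.252346, cosh=1.892187, sinh=1.606353; start (x,ẋ)=(0.292035, 1.312554) → end (x,ẋ)=(0.907705, 2.631244)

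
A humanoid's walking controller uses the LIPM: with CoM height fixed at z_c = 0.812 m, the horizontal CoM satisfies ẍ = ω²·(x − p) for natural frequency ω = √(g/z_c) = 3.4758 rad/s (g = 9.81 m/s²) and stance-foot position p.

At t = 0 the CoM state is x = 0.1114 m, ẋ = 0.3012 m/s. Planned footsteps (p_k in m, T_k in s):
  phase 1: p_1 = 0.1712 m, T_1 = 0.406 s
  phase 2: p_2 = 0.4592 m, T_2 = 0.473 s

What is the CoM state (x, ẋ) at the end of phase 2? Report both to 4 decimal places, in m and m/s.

phase 1: p=0.1712, T=0.406, ωT=1.411175, cosh=2.172313, sinh=1.928457; start (x,ẋ)=(0.111400, 0.301200) → end (x,ẋ)=(0.208409, 0.253466)
phase 2: p=0.4592, T=0.473, ωT=1.644053, cosh=2.684652, sinh=2.491456; start (x,ẋ)=(0.208409, 0.253466) → end (x,ẋ)=(-0.032403, -1.491337)

x = -0.0324, ẋ = -1.4913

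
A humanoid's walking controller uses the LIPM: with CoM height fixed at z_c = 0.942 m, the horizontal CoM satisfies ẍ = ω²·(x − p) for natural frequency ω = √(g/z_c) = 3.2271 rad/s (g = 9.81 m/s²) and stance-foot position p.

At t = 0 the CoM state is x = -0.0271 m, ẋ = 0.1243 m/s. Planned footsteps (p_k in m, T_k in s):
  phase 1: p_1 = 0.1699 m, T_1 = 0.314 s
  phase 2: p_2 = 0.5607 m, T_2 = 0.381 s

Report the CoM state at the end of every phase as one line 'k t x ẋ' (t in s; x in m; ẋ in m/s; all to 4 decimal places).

1 0.3140 -0.0911 -0.5665
2 0.6950 -0.9236 -4.3405

phase 1: p=0.1699, T=0.314, ωT=1.013309, cosh=1.558859, sinh=1.195843; start (x,ẋ)=(-0.027100, 0.124300) → end (x,ẋ)=(-0.091134, -0.566478)
phase 2: p=0.5607, T=0.381, ωT=1.229525, cosh=1.856018, sinh=1.563587; start (x,ẋ)=(-0.091134, -0.566478) → end (x,ẋ)=(-0.923585, -4.340452)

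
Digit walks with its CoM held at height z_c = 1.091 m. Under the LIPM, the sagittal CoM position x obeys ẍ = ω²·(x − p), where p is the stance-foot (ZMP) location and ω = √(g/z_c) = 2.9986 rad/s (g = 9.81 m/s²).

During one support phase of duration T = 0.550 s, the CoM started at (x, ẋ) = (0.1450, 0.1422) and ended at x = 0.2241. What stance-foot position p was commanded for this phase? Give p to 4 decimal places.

ωT = 2.9986·0.550 = 1.649230; cosh(ωT) = 2.697585, sinh(ωT) = 2.505387
x(T) = p + (x₀−p)·cosh(ωT) + (ẋ₀/ω)·sinh(ωT) ⇒ p·(1 − cosh) = x(T) − x₀·cosh − (ẋ₀/ω)·sinh
numerator   = 0.2241 − (0.1450)·2.697585 − (0.1422/2.9986)·2.505387 = -0.285861
denominator = 1 − 2.697585 = -1.697585
p = -0.285861 / -1.697585 = 0.1684

p = 0.1684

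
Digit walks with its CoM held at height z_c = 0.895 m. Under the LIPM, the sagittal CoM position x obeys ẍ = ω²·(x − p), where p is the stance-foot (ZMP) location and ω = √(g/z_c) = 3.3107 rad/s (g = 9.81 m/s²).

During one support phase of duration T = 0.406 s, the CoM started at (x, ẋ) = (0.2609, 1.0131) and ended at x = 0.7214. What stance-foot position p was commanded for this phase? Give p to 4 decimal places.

p = 0.3433

ωT = 3.3107·0.406 = 1.344144; cosh(ωT) = 2.047833, sinh(ωT) = 1.787070
x(T) = p + (x₀−p)·cosh(ωT) + (ẋ₀/ω)·sinh(ωT) ⇒ p·(1 − cosh) = x(T) − x₀·cosh − (ẋ₀/ω)·sinh
numerator   = 0.7214 − (0.2609)·2.047833 − (1.0131/3.3107)·1.787070 = -0.359737
denominator = 1 − 2.047833 = -1.047833
p = -0.359737 / -1.047833 = 0.3433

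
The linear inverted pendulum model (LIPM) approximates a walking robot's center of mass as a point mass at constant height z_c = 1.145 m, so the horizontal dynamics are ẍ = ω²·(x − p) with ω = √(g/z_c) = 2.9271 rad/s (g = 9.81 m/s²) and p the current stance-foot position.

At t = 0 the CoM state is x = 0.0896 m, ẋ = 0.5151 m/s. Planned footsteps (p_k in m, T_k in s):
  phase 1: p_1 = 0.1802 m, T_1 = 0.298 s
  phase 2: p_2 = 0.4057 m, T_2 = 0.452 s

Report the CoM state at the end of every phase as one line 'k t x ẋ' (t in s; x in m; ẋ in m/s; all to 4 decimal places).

1 0.2980 0.2266 0.4620
2 0.7500 0.3209 0.0145

phase 1: p=0.1802, T=0.298, ωT=0.872276, cosh=1.405174, sinh=0.987175; start (x,ẋ)=(0.089600, 0.515100) → end (x,ẋ)=(0.226611, 0.462011)
phase 2: p=0.4057, T=0.452, ωT=1.323049, cosh=2.010588, sinh=1.744266; start (x,ẋ)=(0.226611, 0.462011) → end (x,ẋ)=(0.320938, 0.014548)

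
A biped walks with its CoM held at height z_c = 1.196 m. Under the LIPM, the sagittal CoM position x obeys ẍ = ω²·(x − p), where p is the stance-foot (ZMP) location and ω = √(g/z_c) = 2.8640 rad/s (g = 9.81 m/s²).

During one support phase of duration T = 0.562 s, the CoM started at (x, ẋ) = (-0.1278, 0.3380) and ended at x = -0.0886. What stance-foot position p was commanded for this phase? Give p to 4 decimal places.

ωT = 2.8640·0.562 = 1.609568; cosh(ωT) = 2.600312, sinh(ωT) = 2.400338
x(T) = p + (x₀−p)·cosh(ωT) + (ẋ₀/ω)·sinh(ωT) ⇒ p·(1 − cosh) = x(T) − x₀·cosh − (ẋ₀/ω)·sinh
numerator   = -0.0886 − (-0.1278)·2.600312 − (0.3380/2.8640)·2.400338 = -0.039560
denominator = 1 − 2.600312 = -1.600312
p = -0.039560 / -1.600312 = 0.0247

p = 0.0247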